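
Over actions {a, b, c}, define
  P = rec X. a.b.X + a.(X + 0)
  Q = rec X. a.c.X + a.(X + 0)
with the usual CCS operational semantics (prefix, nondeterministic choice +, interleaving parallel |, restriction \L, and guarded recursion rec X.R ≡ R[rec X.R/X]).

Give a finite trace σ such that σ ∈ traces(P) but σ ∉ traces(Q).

ab

Reachable graph of P (3 states):
  m0 = rec X. a.b.X + a.(X + 0) :: --a--▸ m1, --a--▸ m2
  m1 = (rec X. a.b.X + a.(X + 0)) + 0 :: --a--▸ m1, --a--▸ m2
  m2 = b.(rec X. a.b.X + a.(X + 0)) :: --b--▸ m0
Reachable graph of Q (3 states):
  n0 = rec X. a.c.X + a.(X + 0) :: --a--▸ n1, --a--▸ n2
  n1 = (rec X. a.c.X + a.(X + 0)) + 0 :: --a--▸ n1, --a--▸ n2
  n2 = c.(rec X. a.c.X + a.(X + 0)) :: --c--▸ n0
Run σ = ⟨ab⟩ on P: start {m0}
  step 1 (a): {m1, m2}
  step 2 (b): {m0}
  ✓ P
Run σ = ⟨ab⟩ on Q: start {n0}
  step 1 (a): {n1, n2}
  step 2 (b): no successor for Q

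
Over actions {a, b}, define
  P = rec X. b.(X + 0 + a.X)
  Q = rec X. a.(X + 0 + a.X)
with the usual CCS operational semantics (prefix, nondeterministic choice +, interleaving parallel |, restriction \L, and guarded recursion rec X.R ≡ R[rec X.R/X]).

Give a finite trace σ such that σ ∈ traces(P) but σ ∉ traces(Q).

P's transition system — 2 states:
  s0 = rec X. b.(X + 0 + a.X) → --b--▸ s1
  s1 = (rec X. b.(X + 0 + a.X)) + 0 + a.(rec X. b.(X + 0 + a.X)) → --a--▸ s0, --b--▸ s1
Q's transition system — 2 states:
  t0 = rec X. a.(X + 0 + a.X) → --a--▸ t1
  t1 = (rec X. a.(X + 0 + a.X)) + 0 + a.(rec X. a.(X + 0 + a.X)) → --a--▸ t0, --a--▸ t1
Trace ⟨b⟩ through P, begin at {s0}:
  after b @ step 1: {s1}
  — P admits the full trace.
Trace ⟨b⟩ through Q, begin at {t0}:
  after b @ step 1: no successor for Q

b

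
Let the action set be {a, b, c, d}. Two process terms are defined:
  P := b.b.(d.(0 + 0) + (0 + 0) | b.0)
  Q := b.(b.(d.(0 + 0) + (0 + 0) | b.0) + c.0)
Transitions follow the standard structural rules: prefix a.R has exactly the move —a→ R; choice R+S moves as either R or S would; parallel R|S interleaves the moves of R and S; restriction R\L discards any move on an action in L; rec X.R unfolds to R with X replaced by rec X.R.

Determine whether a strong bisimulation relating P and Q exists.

not bisimilar

LTS(P): 5 reachable states
  p0 = b.b.(d.(0 + 0) + (0 + 0) | b.0) :: --b--▸ p1
  p1 = b.(d.(0 + 0) + (0 + 0) | b.0) :: --b--▸ p2
  p2 = d.(0 + 0) + (0 + 0) | b.0 :: --b--▸ p3, --d--▸ p4
  p3 = (0 + 0) | 0 :: stopped
  p4 = 0 + 0 :: stopped
LTS(Q): 6 reachable states
  q0 = b.(b.(d.(0 + 0) + (0 + 0) | b.0) + c.0) :: --b--▸ q1
  q1 = b.(d.(0 + 0) + (0 + 0) | b.0) + c.0 :: --b--▸ q2, --c--▸ q3
  q2 = d.(0 + 0) + (0 + 0) | b.0 :: --b--▸ q4, --d--▸ q5
  q3 = 0 :: stopped
  q4 = (0 + 0) | 0 :: stopped
  q5 = 0 + 0 :: stopped
Bisimilarity quotient blocks:
  B0 = {p0}
  B1 = {p1}
  B2 = {p2, q2}
  B3 = {p3, p4, q3, q4, q5}
  B4 = {q0}
  B5 = {q1}
p0 ∈ B0, q0 ∈ B4 → different blocks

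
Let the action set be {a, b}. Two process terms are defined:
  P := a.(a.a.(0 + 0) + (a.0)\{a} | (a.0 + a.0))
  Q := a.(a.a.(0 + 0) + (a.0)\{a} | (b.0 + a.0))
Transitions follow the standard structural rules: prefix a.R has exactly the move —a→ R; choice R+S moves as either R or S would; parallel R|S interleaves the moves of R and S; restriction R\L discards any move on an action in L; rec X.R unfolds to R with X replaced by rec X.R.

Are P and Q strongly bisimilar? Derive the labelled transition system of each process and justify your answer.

not bisimilar

LTS(P): 5 reachable states
  s0 = a.(a.a.(0 + 0) + (a.0)\{a} | (a.0 + a.0)) → --a--▸ s1
  s1 = a.a.(0 + 0) + (a.0)\{a} | (a.0 + a.0) → --a--▸ s2, --a--▸ s3
  s2 = (a.0)\{a} | 0 → ·
  s3 = a.(0 + 0) → --a--▸ s4
  s4 = 0 + 0 → ·
LTS(Q): 5 reachable states
  t0 = a.(a.a.(0 + 0) + (a.0)\{a} | (b.0 + a.0)) → --a--▸ t1
  t1 = a.a.(0 + 0) + (a.0)\{a} | (b.0 + a.0) → --a--▸ t2, --a--▸ t3, --b--▸ t2
  t2 = (a.0)\{a} | 0 → ·
  t3 = a.(0 + 0) → --a--▸ t4
  t4 = 0 + 0 → ·
Coarsest stable partition (strong bisimilarity classes):
  B0 = {s0}
  B1 = {s1}
  B2 = {s2, s4, t2, t4}
  B3 = {s3, t3}
  B4 = {t0}
  B5 = {t1}
s0 ∈ B0, t0 ∈ B4 → different blocks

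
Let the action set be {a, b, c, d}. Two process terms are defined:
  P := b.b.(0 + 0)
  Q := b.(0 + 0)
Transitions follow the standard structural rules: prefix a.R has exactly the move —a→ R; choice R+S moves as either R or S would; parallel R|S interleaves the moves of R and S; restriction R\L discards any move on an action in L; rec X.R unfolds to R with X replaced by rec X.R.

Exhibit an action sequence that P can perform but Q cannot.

bb

P's transition system — 3 states:
  s0 = b.b.(0 + 0) :: ··b··> s1
  s1 = b.(0 + 0) :: ··b··> s2
  s2 = 0 + 0 :: stopped
Q's transition system — 2 states:
  t0 = b.(0 + 0) :: ··b··> t1
  t1 = 0 + 0 :: stopped
Run σ = ⟨bb⟩ on P: start {s0}
  [1] b ⇒ {s1}
  [2] b ⇒ {s2}
  P completes σ.
Run σ = ⟨bb⟩ on Q: start {t0}
  [1] b ⇒ {t1}
  [2] b ⇒ no successor for Q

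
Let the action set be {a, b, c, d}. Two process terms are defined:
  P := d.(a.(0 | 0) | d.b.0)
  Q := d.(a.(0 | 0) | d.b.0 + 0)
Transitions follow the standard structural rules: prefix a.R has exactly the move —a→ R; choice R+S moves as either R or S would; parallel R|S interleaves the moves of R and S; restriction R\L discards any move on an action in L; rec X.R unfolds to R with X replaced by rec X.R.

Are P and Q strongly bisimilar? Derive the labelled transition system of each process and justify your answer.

YES

LTS(P): 7 reachable states
  s0 = d.(a.(0 | 0) | d.b.0) | =d=> s1
  s1 = a.(0 | 0) | d.b.0 | =a=> s2, =d=> s3
  s2 = 0 | 0 | d.b.0 | =d=> s4
  s3 = a.(0 | 0) | b.0 | =a=> s4, =b=> s5
  s4 = 0 | 0 | b.0 | =b=> s6
  s5 = a.(0 | 0) | 0 | =a=> s6
  s6 = 0 | 0 | 0 | stopped
LTS(Q): 7 reachable states
  t0 = d.(a.(0 | 0) | d.b.0 + 0) | =d=> t1
  t1 = a.(0 | 0) | d.b.0 + 0 | =a=> t2, =d=> t3
  t2 = 0 | 0 | d.b.0 | =d=> t4
  t3 = a.(0 | 0) | b.0 | =a=> t4, =b=> t5
  t4 = 0 | 0 | b.0 | =b=> t6
  t5 = a.(0 | 0) | 0 | =a=> t6
  t6 = 0 | 0 | 0 | stopped
Coarsest stable partition (strong bisimilarity classes):
  B0 = {s0, t0}
  B1 = {s1, t1}
  B2 = {s2, t2}
  B3 = {s4, t4}
  B4 = {s6, t6}
  B5 = {s3, t3}
  B6 = {s5, t5}
s0 ∈ B0, t0 ∈ B0 → same block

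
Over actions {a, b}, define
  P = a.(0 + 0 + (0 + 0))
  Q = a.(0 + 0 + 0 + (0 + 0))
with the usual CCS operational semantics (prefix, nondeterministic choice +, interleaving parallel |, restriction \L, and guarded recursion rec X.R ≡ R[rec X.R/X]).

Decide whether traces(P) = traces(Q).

Reachable graph of P (2 states):
  s0 = a.(0 + 0 + (0 + 0)) :: ··a··> s1
  s1 = 0 + 0 + (0 + 0) :: (no moves)
Reachable graph of Q (2 states):
  t0 = a.(0 + 0 + 0 + (0 + 0)) :: ··a··> t1
  t1 = 0 + 0 + 0 + (0 + 0) :: (no moves)
Partition-refinement fixed point:
  B0 = {s0, t0}
  B1 = {s1, t1}
s0 ∈ B0, t0 ∈ B0 → same block
Bisimilar ⇒ trace-equivalent.

trace-equivalent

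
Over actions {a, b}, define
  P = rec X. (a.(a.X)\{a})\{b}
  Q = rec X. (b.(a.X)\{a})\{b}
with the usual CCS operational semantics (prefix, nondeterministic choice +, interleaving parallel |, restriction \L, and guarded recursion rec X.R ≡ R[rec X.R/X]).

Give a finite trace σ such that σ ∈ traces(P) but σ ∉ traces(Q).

LTS(P): 2 reachable states
  p0 = rec X. (a.(a.X)\{a})\{b} has moves ··a··> p1
  p1 = (a.(rec X. (a.(a.X)\{a})\{b}))\{a}\{b} has moves deadlocked
LTS(Q): 1 reachable states
  q0 = rec X. (b.(a.X)\{a})\{b} has moves deadlocked
Trace ⟨a⟩ through P, begin at {p0}:
  after a @ step 1: {p1}
  — P admits the full trace.
Trace ⟨a⟩ through Q, begin at {q0}:
  after a @ step 1: ∅ (Q stuck)

a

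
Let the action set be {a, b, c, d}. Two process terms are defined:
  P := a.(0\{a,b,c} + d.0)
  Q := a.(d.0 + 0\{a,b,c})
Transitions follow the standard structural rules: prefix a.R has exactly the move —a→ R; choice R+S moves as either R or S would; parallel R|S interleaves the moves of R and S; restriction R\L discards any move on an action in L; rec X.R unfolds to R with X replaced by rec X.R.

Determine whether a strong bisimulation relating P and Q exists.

LTS(P): 3 reachable states
  m0 = a.(0\{a,b,c} + d.0) → —a→ m1
  m1 = 0\{a,b,c} + d.0 → —d→ m2
  m2 = 0 → stopped
LTS(Q): 3 reachable states
  n0 = a.(d.0 + 0\{a,b,c}) → —a→ n1
  n1 = d.0 + 0\{a,b,c} → —d→ n2
  n2 = 0 → stopped
Partition-refinement fixed point:
  B0 = {m0, n0}
  B1 = {m1, n1}
  B2 = {m2, n2}
m0 ∈ B0, n0 ∈ B0 → same block

YES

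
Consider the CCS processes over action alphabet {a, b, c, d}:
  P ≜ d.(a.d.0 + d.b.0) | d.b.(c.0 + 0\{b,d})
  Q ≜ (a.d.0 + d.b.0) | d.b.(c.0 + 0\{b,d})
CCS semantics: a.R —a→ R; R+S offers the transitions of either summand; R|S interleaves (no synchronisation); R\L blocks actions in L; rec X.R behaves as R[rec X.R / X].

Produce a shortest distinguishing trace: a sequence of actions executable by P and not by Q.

P's transition system — 20 states:
  s0 = d.(a.d.0 + d.b.0) | d.b.(c.0 + 0\{b,d}) ⊢ =d=> s1, =d=> s2
  s1 = (a.d.0 + d.b.0) | d.b.(c.0 + 0\{b,d}) ⊢ =a=> s3, =d=> s4, =d=> s5
  s2 = d.(a.d.0 + d.b.0) | b.(c.0 + 0\{b,d}) ⊢ =b=> s6, =d=> s4
  s3 = d.0 | d.b.(c.0 + 0\{b,d}) ⊢ =d=> s7, =d=> s8
  s4 = (a.d.0 + d.b.0) | b.(c.0 + 0\{b,d}) ⊢ =a=> s8, =b=> s9, =d=> s10
  s5 = b.0 | d.b.(c.0 + 0\{b,d}) ⊢ =b=> s7, =d=> s10
  s6 = d.(a.d.0 + d.b.0) | (c.0 + 0\{b,d}) ⊢ =c=> s11, =d=> s9
  s7 = 0 | d.b.(c.0 + 0\{b,d}) ⊢ =d=> s12
  s8 = d.0 | b.(c.0 + 0\{b,d}) ⊢ =b=> s13, =d=> s12
  s9 = (a.d.0 + d.b.0) | (c.0 + 0\{b,d}) ⊢ =a=> s13, =c=> s14, =d=> s15
  s10 = b.0 | b.(c.0 + 0\{b,d}) ⊢ =b=> s12, =b=> s15
  s11 = d.(a.d.0 + d.b.0) | 0 ⊢ =d=> s14
  s12 = 0 | b.(c.0 + 0\{b,d}) ⊢ =b=> s16
  s13 = d.0 | (c.0 + 0\{b,d}) ⊢ =c=> s17, =d=> s16
  s14 = (a.d.0 + d.b.0) | 0 ⊢ =a=> s17, =d=> s18
  s15 = b.0 | (c.0 + 0\{b,d}) ⊢ =b=> s16, =c=> s18
  s16 = 0 | (c.0 + 0\{b,d}) ⊢ =c=> s19
  s17 = d.0 | 0 ⊢ =d=> s19
  s18 = b.0 | 0 ⊢ =b=> s19
  s19 = 0 | 0 ⊢ (no moves)
Q's transition system — 16 states:
  t0 = (a.d.0 + d.b.0) | d.b.(c.0 + 0\{b,d}) ⊢ =a=> t1, =d=> t2, =d=> t3
  t1 = d.0 | d.b.(c.0 + 0\{b,d}) ⊢ =d=> t4, =d=> t5
  t2 = (a.d.0 + d.b.0) | b.(c.0 + 0\{b,d}) ⊢ =a=> t5, =b=> t6, =d=> t7
  t3 = b.0 | d.b.(c.0 + 0\{b,d}) ⊢ =b=> t4, =d=> t7
  t4 = 0 | d.b.(c.0 + 0\{b,d}) ⊢ =d=> t8
  t5 = d.0 | b.(c.0 + 0\{b,d}) ⊢ =b=> t9, =d=> t8
  t6 = (a.d.0 + d.b.0) | (c.0 + 0\{b,d}) ⊢ =a=> t9, =c=> t10, =d=> t11
  t7 = b.0 | b.(c.0 + 0\{b,d}) ⊢ =b=> t11, =b=> t8
  t8 = 0 | b.(c.0 + 0\{b,d}) ⊢ =b=> t12
  t9 = d.0 | (c.0 + 0\{b,d}) ⊢ =c=> t13, =d=> t12
  t10 = (a.d.0 + d.b.0) | 0 ⊢ =a=> t13, =d=> t14
  t11 = b.0 | (c.0 + 0\{b,d}) ⊢ =b=> t12, =c=> t14
  t12 = 0 | (c.0 + 0\{b,d}) ⊢ =c=> t15
  t13 = d.0 | 0 ⊢ =d=> t15
  t14 = b.0 | 0 ⊢ =b=> t15
  t15 = 0 | 0 ⊢ (no moves)
Trace ⟨dda⟩ through P, begin at {s0}:
  step 1 (d): {s1, s2}
  step 2 (d): {s4, s5}
  step 3 (a): {s8}
  ✓ P
Trace ⟨dda⟩ through Q, begin at {t0}:
  step 1 (d): {t2, t3}
  step 2 (d): {t7}
  step 3 (a): ∅ (Q stuck)

dda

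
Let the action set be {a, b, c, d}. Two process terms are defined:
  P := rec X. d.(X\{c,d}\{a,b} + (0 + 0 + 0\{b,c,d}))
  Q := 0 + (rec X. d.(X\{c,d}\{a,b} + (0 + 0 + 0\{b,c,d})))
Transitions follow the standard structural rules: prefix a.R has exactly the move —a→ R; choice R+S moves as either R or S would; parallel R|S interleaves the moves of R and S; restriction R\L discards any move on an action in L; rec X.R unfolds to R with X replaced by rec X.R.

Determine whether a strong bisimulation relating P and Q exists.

P ~ Q

Reachable graph of P (2 states):
  p0 = rec X. d.(X\{c,d}\{a,b} + (0 + 0 + 0\{b,c,d})) has moves —d→ p1
  p1 = (rec X. d.(X\{c,d}\{a,b} + (0 + 0 + 0\{b,c,d})))\{c,d}\{a,b} + (0 + 0 + 0\{b,c,d}) has moves (no moves)
Reachable graph of Q (2 states):
  q0 = 0 + (rec X. d.(X\{c,d}\{a,b} + (0 + 0 + 0\{b,c,d}))) has moves —d→ q1
  q1 = (rec X. d.(X\{c,d}\{a,b} + (0 + 0 + 0\{b,c,d})))\{c,d}\{a,b} + (0 + 0 + 0\{b,c,d}) has moves (no moves)
Partition-refinement fixed point:
  B0 = {p0, q0}
  B1 = {p1, q1}
p0 ∈ B0, q0 ∈ B0 → same block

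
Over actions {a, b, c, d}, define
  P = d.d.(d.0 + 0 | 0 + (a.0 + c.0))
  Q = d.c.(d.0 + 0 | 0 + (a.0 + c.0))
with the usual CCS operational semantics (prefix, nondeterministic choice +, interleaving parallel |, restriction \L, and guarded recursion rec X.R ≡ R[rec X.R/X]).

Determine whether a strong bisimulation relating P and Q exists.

not bisimilar

LTS(P): 4 reachable states
  u0 = d.d.(d.0 + 0 | 0 + (a.0 + c.0)) ⊢ --d--▸ u1
  u1 = d.(d.0 + 0 | 0 + (a.0 + c.0)) ⊢ --d--▸ u2
  u2 = d.0 + 0 | 0 + (a.0 + c.0) ⊢ --a--▸ u3, --c--▸ u3, --d--▸ u3
  u3 = 0 ⊢ stopped
LTS(Q): 4 reachable states
  v0 = d.c.(d.0 + 0 | 0 + (a.0 + c.0)) ⊢ --d--▸ v1
  v1 = c.(d.0 + 0 | 0 + (a.0 + c.0)) ⊢ --c--▸ v2
  v2 = d.0 + 0 | 0 + (a.0 + c.0) ⊢ --a--▸ v3, --c--▸ v3, --d--▸ v3
  v3 = 0 ⊢ stopped
Coarsest stable partition (strong bisimilarity classes):
  B0 = {u0}
  B1 = {u1}
  B2 = {u2, v2}
  B3 = {u3, v3}
  B4 = {v0}
  B5 = {v1}
u0 ∈ B0, v0 ∈ B4 → different blocks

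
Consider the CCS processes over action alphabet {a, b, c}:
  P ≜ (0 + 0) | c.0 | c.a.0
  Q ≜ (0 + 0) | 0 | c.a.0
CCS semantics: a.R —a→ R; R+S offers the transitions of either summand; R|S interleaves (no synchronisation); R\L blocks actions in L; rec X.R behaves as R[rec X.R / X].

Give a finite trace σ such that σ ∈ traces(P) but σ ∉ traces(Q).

cc

LTS(P): 6 reachable states
  s0 = (0 + 0) | c.0 | c.a.0 ⊢ --c--▸ s1, --c--▸ s2
  s1 = (0 + 0) | 0 | c.a.0 ⊢ --c--▸ s3
  s2 = (0 + 0) | c.0 | a.0 ⊢ --a--▸ s4, --c--▸ s3
  s3 = (0 + 0) | 0 | a.0 ⊢ --a--▸ s5
  s4 = (0 + 0) | c.0 | 0 ⊢ --c--▸ s5
  s5 = (0 + 0) | 0 | 0 ⊢ (no moves)
LTS(Q): 3 reachable states
  t0 = (0 + 0) | 0 | c.a.0 ⊢ --c--▸ t1
  t1 = (0 + 0) | 0 | a.0 ⊢ --a--▸ t2
  t2 = (0 + 0) | 0 | 0 ⊢ (no moves)
Executing cc from P (initial set {s0}):
  [1] c ⇒ {s1, s2}
  [2] c ⇒ {s3}
  — P admits the full trace.
Executing cc from Q (initial set {t0}):
  [1] c ⇒ {t1}
  [2] c ⇒ ∅  — Q cannot continue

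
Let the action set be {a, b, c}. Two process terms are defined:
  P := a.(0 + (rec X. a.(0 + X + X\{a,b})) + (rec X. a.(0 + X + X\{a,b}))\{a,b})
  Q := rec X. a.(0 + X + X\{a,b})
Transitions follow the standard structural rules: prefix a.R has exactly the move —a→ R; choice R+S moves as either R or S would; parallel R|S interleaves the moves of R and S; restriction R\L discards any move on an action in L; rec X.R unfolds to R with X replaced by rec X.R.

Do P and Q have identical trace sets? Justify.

LTS(P): 2 reachable states
  m0 = a.(0 + (rec X. a.(0 + X + X\{a,b})) + (rec X. a.(0 + X + X\{a,b}))\{a,b}) ⊢ —a→ m1
  m1 = 0 + (rec X. a.(0 + X + X\{a,b})) + (rec X. a.(0 + X + X\{a,b}))\{a,b} ⊢ —a→ m1
LTS(Q): 2 reachable states
  n0 = rec X. a.(0 + X + X\{a,b}) ⊢ —a→ n1
  n1 = 0 + (rec X. a.(0 + X + X\{a,b})) + (rec X. a.(0 + X + X\{a,b}))\{a,b} ⊢ —a→ n1
Coarsest stable partition (strong bisimilarity classes):
  B0 = {m0, m1, n0, n1}
m0 ∈ B0, n0 ∈ B0 → same block
Bisimilar ⇒ trace-equivalent.

traces(P) = traces(Q)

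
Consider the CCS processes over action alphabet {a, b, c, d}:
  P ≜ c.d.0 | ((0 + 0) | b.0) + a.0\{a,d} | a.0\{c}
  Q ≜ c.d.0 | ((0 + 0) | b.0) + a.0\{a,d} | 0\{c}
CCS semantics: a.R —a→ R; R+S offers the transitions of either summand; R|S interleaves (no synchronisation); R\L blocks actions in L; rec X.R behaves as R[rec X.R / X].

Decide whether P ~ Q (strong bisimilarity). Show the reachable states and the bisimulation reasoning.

Reachable graph of P (9 states):
  p0 = c.d.0 | ((0 + 0) | b.0) + a.0\{a,d} | a.0\{c} | ··a··> p1, ··a··> p2, ··b··> p3, ··c··> p4
  p1 = 0\{a,d} | a.0\{c} | ··a··> p5
  p2 = a.0\{a,d} | 0\{c} | ··a··> p5
  p3 = c.d.0 | ((0 + 0) | 0) | ··c··> p6
  p4 = d.0 | ((0 + 0) | b.0) | ··b··> p6, ··d··> p7
  p5 = 0\{a,d} | 0\{c} | ∅
  p6 = d.0 | ((0 + 0) | 0) | ··d··> p8
  p7 = 0 | ((0 + 0) | b.0) | ··b··> p8
  p8 = 0 | ((0 + 0) | 0) | ∅
Reachable graph of Q (7 states):
  q0 = c.d.0 | ((0 + 0) | b.0) + a.0\{a,d} | 0\{c} | ··a··> q1, ··b··> q2, ··c··> q3
  q1 = 0\{a,d} | 0\{c} | ∅
  q2 = c.d.0 | ((0 + 0) | 0) | ··c··> q4
  q3 = d.0 | ((0 + 0) | b.0) | ··b··> q4, ··d··> q5
  q4 = d.0 | ((0 + 0) | 0) | ··d··> q6
  q5 = 0 | ((0 + 0) | b.0) | ··b··> q6
  q6 = 0 | ((0 + 0) | 0) | ∅
Coarsest stable partition (strong bisimilarity classes):
  B0 = {p0}
  B1 = {p1, p2}
  B2 = {p5, p8, q1, q6}
  B3 = {p4, q3}
  B4 = {p7, q5}
  B5 = {p6, q4}
  B6 = {p3, q2}
  B7 = {q0}
p0 ∈ B0, q0 ∈ B7 → different blocks

NO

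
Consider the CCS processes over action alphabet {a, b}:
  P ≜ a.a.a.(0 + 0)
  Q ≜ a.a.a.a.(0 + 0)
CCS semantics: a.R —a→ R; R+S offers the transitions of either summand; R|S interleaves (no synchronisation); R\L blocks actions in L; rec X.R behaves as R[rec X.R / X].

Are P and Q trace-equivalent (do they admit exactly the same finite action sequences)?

trace-distinct — witness ⟨aaaa⟩

P's transition system — 4 states:
  p0 = a.a.a.(0 + 0) has moves ··a··> p1
  p1 = a.a.(0 + 0) has moves ··a··> p2
  p2 = a.(0 + 0) has moves ··a··> p3
  p3 = 0 + 0 has moves stopped
Q's transition system — 5 states:
  q0 = a.a.a.a.(0 + 0) has moves ··a··> q1
  q1 = a.a.a.(0 + 0) has moves ··a··> q2
  q2 = a.a.(0 + 0) has moves ··a··> q3
  q3 = a.(0 + 0) has moves ··a··> q4
  q4 = 0 + 0 has moves stopped
Trace ⟨aaaa⟩ through Q, begin at {q0}:
  after a @ step 1: {q1}
  after a @ step 2: {q2}
  after a @ step 3: {q3}
  after a @ step 4: {q4}
  — Q admits the full trace.
Trace ⟨aaaa⟩ through P, begin at {p0}:
  after a @ step 1: {p1}
  after a @ step 2: {p2}
  after a @ step 3: {p3}
  after a @ step 4: ∅ (P stuck)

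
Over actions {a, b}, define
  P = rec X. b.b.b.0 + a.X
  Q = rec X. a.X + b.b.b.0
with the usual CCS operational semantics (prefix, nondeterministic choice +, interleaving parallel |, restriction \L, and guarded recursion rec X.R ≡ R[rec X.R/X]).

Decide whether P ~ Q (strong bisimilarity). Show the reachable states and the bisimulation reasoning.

Reachable graph of P (4 states):
  m0 = rec X. b.b.b.0 + a.X → —a→ m0, —b→ m1
  m1 = b.b.0 → —b→ m2
  m2 = b.0 → —b→ m3
  m3 = 0 → stopped
Reachable graph of Q (4 states):
  n0 = rec X. a.X + b.b.b.0 → —a→ n0, —b→ n1
  n1 = b.b.0 → —b→ n2
  n2 = b.0 → —b→ n3
  n3 = 0 → stopped
Bisimilarity quotient blocks:
  B0 = {m0, n0}
  B1 = {m1, n1}
  B2 = {m2, n2}
  B3 = {m3, n3}
m0 ∈ B0, n0 ∈ B0 → same block

P ~ Q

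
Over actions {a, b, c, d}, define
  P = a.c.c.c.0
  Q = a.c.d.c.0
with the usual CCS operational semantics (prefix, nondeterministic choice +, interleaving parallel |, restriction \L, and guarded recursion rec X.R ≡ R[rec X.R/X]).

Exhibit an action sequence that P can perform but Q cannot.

acc

LTS(P): 5 reachable states
  p0 = a.c.c.c.0 | =a=> p1
  p1 = c.c.c.0 | =c=> p2
  p2 = c.c.0 | =c=> p3
  p3 = c.0 | =c=> p4
  p4 = 0 | ·
LTS(Q): 5 reachable states
  q0 = a.c.d.c.0 | =a=> q1
  q1 = c.d.c.0 | =c=> q2
  q2 = d.c.0 | =d=> q3
  q3 = c.0 | =c=> q4
  q4 = 0 | ·
Executing acc from P (initial set {p0}):
  after a @ step 1: {p1}
  after c @ step 2: {p2}
  after c @ step 3: {p3}
  — P admits the full trace.
Executing acc from Q (initial set {q0}):
  after a @ step 1: {q1}
  after c @ step 2: {q2}
  after c @ step 3: no successor for Q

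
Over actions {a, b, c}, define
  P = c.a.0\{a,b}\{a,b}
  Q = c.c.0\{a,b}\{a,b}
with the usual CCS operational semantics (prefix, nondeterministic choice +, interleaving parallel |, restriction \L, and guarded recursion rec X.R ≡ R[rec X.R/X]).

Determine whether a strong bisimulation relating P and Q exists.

P's transition system — 3 states:
  m0 = c.a.0\{a,b}\{a,b} → —c→ m1
  m1 = a.0\{a,b}\{a,b} → —a→ m2
  m2 = 0\{a,b}\{a,b} → ·
Q's transition system — 3 states:
  n0 = c.c.0\{a,b}\{a,b} → —c→ n1
  n1 = c.0\{a,b}\{a,b} → —c→ n2
  n2 = 0\{a,b}\{a,b} → ·
Bisimilarity quotient blocks:
  B0 = {m0}
  B1 = {m1}
  B2 = {m2, n2}
  B3 = {n0}
  B4 = {n1}
m0 ∈ B0, n0 ∈ B3 → different blocks

P ≁ Q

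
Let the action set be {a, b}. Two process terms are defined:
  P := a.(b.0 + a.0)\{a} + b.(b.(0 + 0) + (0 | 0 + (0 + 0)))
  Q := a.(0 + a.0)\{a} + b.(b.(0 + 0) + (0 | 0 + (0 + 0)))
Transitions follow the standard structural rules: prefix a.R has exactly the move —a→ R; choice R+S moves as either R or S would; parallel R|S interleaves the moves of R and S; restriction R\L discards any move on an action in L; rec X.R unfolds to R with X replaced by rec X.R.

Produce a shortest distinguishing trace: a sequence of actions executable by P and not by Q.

P's transition system — 5 states:
  s0 = a.(b.0 + a.0)\{a} + b.(b.(0 + 0) + (0 | 0 + (0 + 0))) → —a→ s1, —b→ s2
  s1 = (b.0 + a.0)\{a} → —b→ s3
  s2 = b.(0 + 0) + (0 | 0 + (0 + 0)) → —b→ s4
  s3 = 0\{a} → stopped
  s4 = 0 + 0 → stopped
Q's transition system — 4 states:
  t0 = a.(0 + a.0)\{a} + b.(b.(0 + 0) + (0 | 0 + (0 + 0))) → —a→ t1, —b→ t2
  t1 = (0 + a.0)\{a} → stopped
  t2 = b.(0 + 0) + (0 | 0 + (0 + 0)) → —b→ t3
  t3 = 0 + 0 → stopped
Trace ⟨ab⟩ through P, begin at {s0}:
  [1] a ⇒ {s1}
  [2] b ⇒ {s3}
  — P admits the full trace.
Trace ⟨ab⟩ through Q, begin at {t0}:
  [1] a ⇒ {t1}
  [2] b ⇒ ∅ (Q stuck)

ab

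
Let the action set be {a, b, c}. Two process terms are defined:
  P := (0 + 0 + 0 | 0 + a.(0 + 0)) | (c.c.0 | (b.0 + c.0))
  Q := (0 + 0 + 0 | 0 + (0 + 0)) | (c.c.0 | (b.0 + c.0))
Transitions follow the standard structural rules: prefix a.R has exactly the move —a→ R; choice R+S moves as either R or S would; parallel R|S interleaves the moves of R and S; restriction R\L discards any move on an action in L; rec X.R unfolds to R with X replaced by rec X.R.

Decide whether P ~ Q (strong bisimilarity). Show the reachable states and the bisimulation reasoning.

P's transition system — 12 states:
  p0 = (0 + 0 + 0 | 0 + a.(0 + 0)) | (c.c.0 | (b.0 + c.0)) :: -a-> p1, -b-> p2, -c-> p2, -c-> p3
  p1 = (0 + 0) | (c.c.0 | (b.0 + c.0)) :: -b-> p4, -c-> p4, -c-> p5
  p2 = (0 + 0 + 0 | 0 + a.(0 + 0)) | (c.c.0 | 0) :: -a-> p4, -c-> p6
  p3 = (0 + 0 + 0 | 0 + a.(0 + 0)) | (c.0 | (b.0 + c.0)) :: -a-> p5, -b-> p6, -c-> p6, -c-> p7
  p4 = (0 + 0) | (c.c.0 | 0) :: -c-> p8
  p5 = (0 + 0) | (c.0 | (b.0 + c.0)) :: -b-> p8, -c-> p8, -c-> p9
  p6 = (0 + 0 + 0 | 0 + a.(0 + 0)) | (c.0 | 0) :: -a-> p8, -c-> p10
  p7 = (0 + 0 + 0 | 0 + a.(0 + 0)) | (0 | (b.0 + c.0)) :: -a-> p9, -b-> p10, -c-> p10
  p8 = (0 + 0) | (c.0 | 0) :: -c-> p11
  p9 = (0 + 0) | (0 | (b.0 + c.0)) :: -b-> p11, -c-> p11
  p10 = (0 + 0 + 0 | 0 + a.(0 + 0)) | (0 | 0) :: -a-> p11
  p11 = (0 + 0) | (0 | 0) :: deadlocked
Q's transition system — 6 states:
  q0 = (0 + 0 + 0 | 0 + (0 + 0)) | (c.c.0 | (b.0 + c.0)) :: -b-> q1, -c-> q1, -c-> q2
  q1 = (0 + 0 + 0 | 0 + (0 + 0)) | (c.c.0 | 0) :: -c-> q3
  q2 = (0 + 0 + 0 | 0 + (0 + 0)) | (c.0 | (b.0 + c.0)) :: -b-> q3, -c-> q3, -c-> q4
  q3 = (0 + 0 + 0 | 0 + (0 + 0)) | (c.0 | 0) :: -c-> q5
  q4 = (0 + 0 + 0 | 0 + (0 + 0)) | (0 | (b.0 + c.0)) :: -b-> q5, -c-> q5
  q5 = (0 + 0 + 0 | 0 + (0 + 0)) | (0 | 0) :: deadlocked
Bisimilarity quotient blocks:
  B0 = {p0}
  B1 = {p2}
  B2 = {p4, q1}
  B3 = {p8, q3}
  B4 = {p11, q5}
  B5 = {p6}
  B6 = {p10}
  B7 = {p1, q0}
  B8 = {p5, q2}
  B9 = {p9, q4}
  B10 = {p3}
  B11 = {p7}
p0 ∈ B0, q0 ∈ B7 → different blocks

not bisimilar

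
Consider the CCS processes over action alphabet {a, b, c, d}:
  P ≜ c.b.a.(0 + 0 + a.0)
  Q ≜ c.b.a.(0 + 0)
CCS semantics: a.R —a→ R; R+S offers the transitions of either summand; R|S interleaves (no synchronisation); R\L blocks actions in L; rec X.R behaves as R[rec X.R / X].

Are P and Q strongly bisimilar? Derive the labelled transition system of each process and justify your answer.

NO

Reachable graph of P (5 states):
  s0 = c.b.a.(0 + 0 + a.0) → ··c··> s1
  s1 = b.a.(0 + 0 + a.0) → ··b··> s2
  s2 = a.(0 + 0 + a.0) → ··a··> s3
  s3 = 0 + 0 + a.0 → ··a··> s4
  s4 = 0 → stopped
Reachable graph of Q (4 states):
  t0 = c.b.a.(0 + 0) → ··c··> t1
  t1 = b.a.(0 + 0) → ··b··> t2
  t2 = a.(0 + 0) → ··a··> t3
  t3 = 0 + 0 → stopped
Coarsest stable partition (strong bisimilarity classes):
  B0 = {s0}
  B1 = {s1}
  B2 = {s2}
  B3 = {s3, t2}
  B4 = {s4, t3}
  B5 = {t0}
  B6 = {t1}
s0 ∈ B0, t0 ∈ B5 → different blocks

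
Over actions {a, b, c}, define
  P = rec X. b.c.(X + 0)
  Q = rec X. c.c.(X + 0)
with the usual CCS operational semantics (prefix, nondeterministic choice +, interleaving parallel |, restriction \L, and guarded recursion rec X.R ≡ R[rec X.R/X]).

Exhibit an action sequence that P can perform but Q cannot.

b

Reachable graph of P (3 states):
  s0 = rec X. b.c.(X + 0) → -b-> s1
  s1 = c.((rec X. b.c.(X + 0)) + 0) → -c-> s2
  s2 = (rec X. b.c.(X + 0)) + 0 → -b-> s1
Reachable graph of Q (3 states):
  t0 = rec X. c.c.(X + 0) → -c-> t1
  t1 = c.((rec X. c.c.(X + 0)) + 0) → -c-> t2
  t2 = (rec X. c.c.(X + 0)) + 0 → -c-> t1
Trace ⟨b⟩ through P, begin at {s0}:
  after b @ step 1: {s1}
  ✓ P
Trace ⟨b⟩ through Q, begin at {t0}:
  after b @ step 1: no successor for Q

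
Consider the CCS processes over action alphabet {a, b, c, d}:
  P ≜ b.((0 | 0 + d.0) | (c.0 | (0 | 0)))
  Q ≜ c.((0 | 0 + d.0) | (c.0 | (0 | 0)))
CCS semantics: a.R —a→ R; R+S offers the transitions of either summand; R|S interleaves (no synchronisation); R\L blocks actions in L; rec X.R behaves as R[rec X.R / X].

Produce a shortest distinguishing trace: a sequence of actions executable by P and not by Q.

P's transition system — 5 states:
  p0 = b.((0 | 0 + d.0) | (c.0 | (0 | 0))) has moves =b=> p1
  p1 = (0 | 0 + d.0) | (c.0 | (0 | 0)) has moves =c=> p2, =d=> p3
  p2 = (0 | 0 + d.0) | (0 | (0 | 0)) has moves =d=> p4
  p3 = 0 | (c.0 | (0 | 0)) has moves =c=> p4
  p4 = 0 | (0 | (0 | 0)) has moves ∅
Q's transition system — 5 states:
  q0 = c.((0 | 0 + d.0) | (c.0 | (0 | 0))) has moves =c=> q1
  q1 = (0 | 0 + d.0) | (c.0 | (0 | 0)) has moves =c=> q2, =d=> q3
  q2 = (0 | 0 + d.0) | (0 | (0 | 0)) has moves =d=> q4
  q3 = 0 | (c.0 | (0 | 0)) has moves =c=> q4
  q4 = 0 | (0 | (0 | 0)) has moves ∅
Run σ = ⟨b⟩ on P: start {p0}
  after b @ step 1: {p1}
  — P admits the full trace.
Run σ = ⟨b⟩ on Q: start {q0}
  after b @ step 1: no successor for Q

b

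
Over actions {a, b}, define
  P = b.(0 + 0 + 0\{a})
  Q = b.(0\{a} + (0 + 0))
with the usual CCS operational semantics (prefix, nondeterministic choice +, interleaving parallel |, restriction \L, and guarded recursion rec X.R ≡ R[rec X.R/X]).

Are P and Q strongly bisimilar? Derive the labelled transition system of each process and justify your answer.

P's transition system — 2 states:
  p0 = b.(0 + 0 + 0\{a}) :: —b→ p1
  p1 = 0 + 0 + 0\{a} :: (no moves)
Q's transition system — 2 states:
  q0 = b.(0\{a} + (0 + 0)) :: —b→ q1
  q1 = 0\{a} + (0 + 0) :: (no moves)
Coarsest stable partition (strong bisimilarity classes):
  B0 = {p0, q0}
  B1 = {p1, q1}
p0 ∈ B0, q0 ∈ B0 → same block

P ~ Q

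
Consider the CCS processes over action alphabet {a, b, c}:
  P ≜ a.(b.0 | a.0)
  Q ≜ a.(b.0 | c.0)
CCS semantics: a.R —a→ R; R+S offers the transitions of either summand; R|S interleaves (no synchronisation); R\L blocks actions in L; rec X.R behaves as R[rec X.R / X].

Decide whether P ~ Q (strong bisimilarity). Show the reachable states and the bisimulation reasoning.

P ≁ Q

Reachable graph of P (5 states):
  u0 = a.(b.0 | a.0) ⊢ --a--▸ u1
  u1 = b.0 | a.0 ⊢ --a--▸ u2, --b--▸ u3
  u2 = b.0 | 0 ⊢ --b--▸ u4
  u3 = 0 | a.0 ⊢ --a--▸ u4
  u4 = 0 | 0 ⊢ ∅
Reachable graph of Q (5 states):
  v0 = a.(b.0 | c.0) ⊢ --a--▸ v1
  v1 = b.0 | c.0 ⊢ --b--▸ v2, --c--▸ v3
  v2 = 0 | c.0 ⊢ --c--▸ v4
  v3 = b.0 | 0 ⊢ --b--▸ v4
  v4 = 0 | 0 ⊢ ∅
Bisimilarity quotient blocks:
  B0 = {u0}
  B1 = {u1}
  B2 = {u3}
  B3 = {u4, v4}
  B4 = {u2, v3}
  B5 = {v0}
  B6 = {v1}
  B7 = {v2}
u0 ∈ B0, v0 ∈ B5 → different blocks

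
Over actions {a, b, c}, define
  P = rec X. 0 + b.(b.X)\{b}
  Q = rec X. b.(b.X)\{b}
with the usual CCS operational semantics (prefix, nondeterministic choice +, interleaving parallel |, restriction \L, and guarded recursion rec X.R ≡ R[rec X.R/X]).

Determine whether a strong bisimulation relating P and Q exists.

Reachable graph of P (2 states):
  u0 = rec X. 0 + b.(b.X)\{b} → =b=> u1
  u1 = (b.(rec X. 0 + b.(b.X)\{b}))\{b} → stopped
Reachable graph of Q (2 states):
  v0 = rec X. b.(b.X)\{b} → =b=> v1
  v1 = (b.(rec X. b.(b.X)\{b}))\{b} → stopped
Bisimilarity quotient blocks:
  B0 = {u0, v0}
  B1 = {u1, v1}
u0 ∈ B0, v0 ∈ B0 → same block

YES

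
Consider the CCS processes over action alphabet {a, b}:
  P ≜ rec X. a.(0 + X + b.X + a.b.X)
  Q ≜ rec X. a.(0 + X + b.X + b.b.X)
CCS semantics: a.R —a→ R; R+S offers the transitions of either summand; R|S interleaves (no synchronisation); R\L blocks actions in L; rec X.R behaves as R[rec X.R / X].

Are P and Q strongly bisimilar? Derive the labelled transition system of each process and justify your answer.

P ≁ Q

LTS(P): 3 reachable states
  u0 = rec X. a.(0 + X + b.X + a.b.X) :: --a--▸ u1
  u1 = 0 + (rec X. a.(0 + X + b.X + a.b.X)) + b.(rec X. a.(0 + X + b.X + a.b.X)) + a.b.(rec X. a.(0 + X + b.X + a.b.X)) :: --a--▸ u1, --a--▸ u2, --b--▸ u0
  u2 = b.(rec X. a.(0 + X + b.X + a.b.X)) :: --b--▸ u0
LTS(Q): 3 reachable states
  v0 = rec X. a.(0 + X + b.X + b.b.X) :: --a--▸ v1
  v1 = 0 + (rec X. a.(0 + X + b.X + b.b.X)) + b.(rec X. a.(0 + X + b.X + b.b.X)) + b.b.(rec X. a.(0 + X + b.X + b.b.X)) :: --a--▸ v1, --b--▸ v0, --b--▸ v2
  v2 = b.(rec X. a.(0 + X + b.X + b.b.X)) :: --b--▸ v0
Partition-refinement fixed point:
  B0 = {u0}
  B1 = {u1}
  B2 = {u2}
  B3 = {v0}
  B4 = {v1}
  B5 = {v2}
u0 ∈ B0, v0 ∈ B3 → different blocks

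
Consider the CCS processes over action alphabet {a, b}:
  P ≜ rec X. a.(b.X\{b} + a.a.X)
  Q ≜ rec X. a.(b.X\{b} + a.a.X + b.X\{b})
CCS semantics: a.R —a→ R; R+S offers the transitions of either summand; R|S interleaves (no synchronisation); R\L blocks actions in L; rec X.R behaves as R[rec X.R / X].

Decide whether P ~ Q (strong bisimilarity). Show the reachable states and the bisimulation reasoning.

LTS(P): 6 reachable states
  m0 = rec X. a.(b.X\{b} + a.a.X) ⊢ -a-> m1
  m1 = b.(rec X. a.(b.X\{b} + a.a.X))\{b} + a.a.(rec X. a.(b.X\{b} + a.a.X)) ⊢ -a-> m2, -b-> m3
  m2 = a.(rec X. a.(b.X\{b} + a.a.X)) ⊢ -a-> m0
  m3 = (rec X. a.(b.X\{b} + a.a.X))\{b} ⊢ -a-> m4
  m4 = (b.(rec X. a.(b.X\{b} + a.a.X))\{b} + a.a.(rec X. a.(b.X\{b} + a.a.X)))\{b} ⊢ -a-> m5
  m5 = (a.(rec X. a.(b.X\{b} + a.a.X)))\{b} ⊢ -a-> m3
LTS(Q): 6 reachable states
  n0 = rec X. a.(b.X\{b} + a.a.X + b.X\{b}) ⊢ -a-> n1
  n1 = b.(rec X. a.(b.X\{b} + a.a.X + b.X\{b}))\{b} + a.a.(rec X. a.(b.X\{b} + a.a.X + b.X\{b})) + b.(rec X. a.(b.X\{b} + a.a.X + b.X\{b}))\{b} ⊢ -a-> n2, -b-> n3
  n2 = a.(rec X. a.(b.X\{b} + a.a.X + b.X\{b})) ⊢ -a-> n0
  n3 = (rec X. a.(b.X\{b} + a.a.X + b.X\{b}))\{b} ⊢ -a-> n4
  n4 = (b.(rec X. a.(b.X\{b} + a.a.X + b.X\{b}))\{b} + a.a.(rec X. a.(b.X\{b} + a.a.X + b.X\{b})) + b.(rec X. a.(b.X\{b} + a.a.X + b.X\{b}))\{b})\{b} ⊢ -a-> n5
  n5 = (a.(rec X. a.(b.X\{b} + a.a.X + b.X\{b})))\{b} ⊢ -a-> n3
Bisimilarity quotient blocks:
  B0 = {m0, n0}
  B1 = {m1, n1}
  B2 = {m3, m4, m5, n3, n4, n5}
  B3 = {m2, n2}
m0 ∈ B0, n0 ∈ B0 → same block

YES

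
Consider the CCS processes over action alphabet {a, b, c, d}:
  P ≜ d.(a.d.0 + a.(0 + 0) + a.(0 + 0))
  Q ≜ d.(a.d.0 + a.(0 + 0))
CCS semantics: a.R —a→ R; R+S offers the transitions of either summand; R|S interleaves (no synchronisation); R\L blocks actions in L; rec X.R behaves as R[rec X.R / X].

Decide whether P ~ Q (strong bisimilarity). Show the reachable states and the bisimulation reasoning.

Reachable graph of P (5 states):
  u0 = d.(a.d.0 + a.(0 + 0) + a.(0 + 0)) → --d--▸ u1
  u1 = a.d.0 + a.(0 + 0) + a.(0 + 0) → --a--▸ u2, --a--▸ u3
  u2 = 0 + 0 → ∅
  u3 = d.0 → --d--▸ u4
  u4 = 0 → ∅
Reachable graph of Q (5 states):
  v0 = d.(a.d.0 + a.(0 + 0)) → --d--▸ v1
  v1 = a.d.0 + a.(0 + 0) → --a--▸ v2, --a--▸ v3
  v2 = 0 + 0 → ∅
  v3 = d.0 → --d--▸ v4
  v4 = 0 → ∅
Partition-refinement fixed point:
  B0 = {u0, v0}
  B1 = {u1, v1}
  B2 = {u2, u4, v2, v4}
  B3 = {u3, v3}
u0 ∈ B0, v0 ∈ B0 → same block

YES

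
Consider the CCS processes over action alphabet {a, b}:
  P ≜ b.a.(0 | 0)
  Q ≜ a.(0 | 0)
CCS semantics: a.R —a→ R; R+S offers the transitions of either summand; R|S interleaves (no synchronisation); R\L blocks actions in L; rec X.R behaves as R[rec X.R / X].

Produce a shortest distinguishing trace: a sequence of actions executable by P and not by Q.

b

Reachable graph of P (3 states):
  m0 = b.a.(0 | 0) | --b--▸ m1
  m1 = a.(0 | 0) | --a--▸ m2
  m2 = 0 | 0 | (no moves)
Reachable graph of Q (2 states):
  n0 = a.(0 | 0) | --a--▸ n1
  n1 = 0 | 0 | (no moves)
Executing b from P (initial set {m0}):
  step 1 (b): {m1}
  — P admits the full trace.
Executing b from Q (initial set {n0}):
  step 1 (b): ∅  — Q cannot continue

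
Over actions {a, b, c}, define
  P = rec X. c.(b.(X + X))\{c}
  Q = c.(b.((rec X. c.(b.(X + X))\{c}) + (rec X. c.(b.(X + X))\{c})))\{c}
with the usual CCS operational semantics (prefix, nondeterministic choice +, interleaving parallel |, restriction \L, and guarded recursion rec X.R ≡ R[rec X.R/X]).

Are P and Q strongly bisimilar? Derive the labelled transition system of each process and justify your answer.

Reachable graph of P (3 states):
  s0 = rec X. c.(b.(X + X))\{c} ⊢ -c-> s1
  s1 = (b.((rec X. c.(b.(X + X))\{c}) + (rec X. c.(b.(X + X))\{c})))\{c} ⊢ -b-> s2
  s2 = ((rec X. c.(b.(X + X))\{c}) + (rec X. c.(b.(X + X))\{c}))\{c} ⊢ ·
Reachable graph of Q (3 states):
  t0 = c.(b.((rec X. c.(b.(X + X))\{c}) + (rec X. c.(b.(X + X))\{c})))\{c} ⊢ -c-> t1
  t1 = (b.((rec X. c.(b.(X + X))\{c}) + (rec X. c.(b.(X + X))\{c})))\{c} ⊢ -b-> t2
  t2 = ((rec X. c.(b.(X + X))\{c}) + (rec X. c.(b.(X + X))\{c}))\{c} ⊢ ·
Bisimilarity quotient blocks:
  B0 = {s0, t0}
  B1 = {s1, t1}
  B2 = {s2, t2}
s0 ∈ B0, t0 ∈ B0 → same block

bisimilar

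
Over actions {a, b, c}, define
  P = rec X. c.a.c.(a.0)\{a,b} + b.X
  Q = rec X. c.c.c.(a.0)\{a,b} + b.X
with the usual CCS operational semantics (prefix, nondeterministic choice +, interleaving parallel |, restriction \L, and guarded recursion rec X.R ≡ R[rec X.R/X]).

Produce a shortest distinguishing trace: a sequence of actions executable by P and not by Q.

ca

Reachable graph of P (4 states):
  p0 = rec X. c.a.c.(a.0)\{a,b} + b.X has moves --b--▸ p0, --c--▸ p1
  p1 = a.c.(a.0)\{a,b} has moves --a--▸ p2
  p2 = c.(a.0)\{a,b} has moves --c--▸ p3
  p3 = (a.0)\{a,b} has moves ∅
Reachable graph of Q (4 states):
  q0 = rec X. c.c.c.(a.0)\{a,b} + b.X has moves --b--▸ q0, --c--▸ q1
  q1 = c.c.(a.0)\{a,b} has moves --c--▸ q2
  q2 = c.(a.0)\{a,b} has moves --c--▸ q3
  q3 = (a.0)\{a,b} has moves ∅
Trace ⟨ca⟩ through P, begin at {p0}:
  [1] c ⇒ {p1}
  [2] a ⇒ {p2}
  — P admits the full trace.
Trace ⟨ca⟩ through Q, begin at {q0}:
  [1] c ⇒ {q1}
  [2] a ⇒ ∅  — Q cannot continue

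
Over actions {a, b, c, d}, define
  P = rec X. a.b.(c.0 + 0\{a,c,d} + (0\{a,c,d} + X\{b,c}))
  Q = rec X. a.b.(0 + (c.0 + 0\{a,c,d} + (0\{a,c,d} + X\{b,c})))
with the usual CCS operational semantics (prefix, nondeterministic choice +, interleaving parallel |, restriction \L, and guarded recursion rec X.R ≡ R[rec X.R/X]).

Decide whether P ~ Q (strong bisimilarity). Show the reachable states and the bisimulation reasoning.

Reachable graph of P (5 states):
  m0 = rec X. a.b.(c.0 + 0\{a,c,d} + (0\{a,c,d} + X\{b,c})) has moves --a--▸ m1
  m1 = b.(c.0 + 0\{a,c,d} + (0\{a,c,d} + (rec X. a.b.(c.0 + 0\{a,c,d} + (0\{a,c,d} + X\{b,c})))\{b,c})) has moves --b--▸ m2
  m2 = c.0 + 0\{a,c,d} + (0\{a,c,d} + (rec X. a.b.(c.0 + 0\{a,c,d} + (0\{a,c,d} + X\{b,c})))\{b,c}) has moves --a--▸ m3, --c--▸ m4
  m3 = (b.(c.0 + 0\{a,c,d} + (0\{a,c,d} + (rec X. a.b.(c.0 + 0\{a,c,d} + (0\{a,c,d} + X\{b,c})))\{b,c})))\{b,c} has moves stopped
  m4 = 0 has moves stopped
Reachable graph of Q (5 states):
  n0 = rec X. a.b.(0 + (c.0 + 0\{a,c,d} + (0\{a,c,d} + X\{b,c}))) has moves --a--▸ n1
  n1 = b.(0 + (c.0 + 0\{a,c,d} + (0\{a,c,d} + (rec X. a.b.(0 + (c.0 + 0\{a,c,d} + (0\{a,c,d} + X\{b,c}))))\{b,c}))) has moves --b--▸ n2
  n2 = 0 + (c.0 + 0\{a,c,d} + (0\{a,c,d} + (rec X. a.b.(0 + (c.0 + 0\{a,c,d} + (0\{a,c,d} + X\{b,c}))))\{b,c})) has moves --a--▸ n3, --c--▸ n4
  n3 = (b.(0 + (c.0 + 0\{a,c,d} + (0\{a,c,d} + (rec X. a.b.(0 + (c.0 + 0\{a,c,d} + (0\{a,c,d} + X\{b,c}))))\{b,c}))))\{b,c} has moves stopped
  n4 = 0 has moves stopped
Bisimilarity quotient blocks:
  B0 = {m0, n0}
  B1 = {m1, n1}
  B2 = {m2, n2}
  B3 = {m3, m4, n3, n4}
m0 ∈ B0, n0 ∈ B0 → same block

YES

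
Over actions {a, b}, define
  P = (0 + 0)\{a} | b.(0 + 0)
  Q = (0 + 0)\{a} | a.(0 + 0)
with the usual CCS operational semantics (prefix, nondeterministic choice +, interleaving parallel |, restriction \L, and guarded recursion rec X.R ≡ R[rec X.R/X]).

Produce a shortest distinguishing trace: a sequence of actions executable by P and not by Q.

b

P's transition system — 2 states:
  p0 = (0 + 0)\{a} | b.(0 + 0) has moves —b→ p1
  p1 = (0 + 0)\{a} | (0 + 0) has moves stopped
Q's transition system — 2 states:
  q0 = (0 + 0)\{a} | a.(0 + 0) has moves —a→ q1
  q1 = (0 + 0)\{a} | (0 + 0) has moves stopped
Run σ = ⟨b⟩ on P: start {p0}
  after b @ step 1: {p1}
  ✓ P
Run σ = ⟨b⟩ on Q: start {q0}
  after b @ step 1: no successor for Q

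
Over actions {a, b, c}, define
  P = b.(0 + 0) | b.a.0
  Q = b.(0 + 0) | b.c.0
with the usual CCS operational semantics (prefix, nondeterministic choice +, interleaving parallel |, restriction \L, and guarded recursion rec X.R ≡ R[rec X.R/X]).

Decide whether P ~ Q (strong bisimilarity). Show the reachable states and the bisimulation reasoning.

P's transition system — 6 states:
  m0 = b.(0 + 0) | b.a.0 has moves —b→ m1, —b→ m2
  m1 = (0 + 0) | b.a.0 has moves —b→ m3
  m2 = b.(0 + 0) | a.0 has moves —a→ m4, —b→ m3
  m3 = (0 + 0) | a.0 has moves —a→ m5
  m4 = b.(0 + 0) | 0 has moves —b→ m5
  m5 = (0 + 0) | 0 has moves ·
Q's transition system — 6 states:
  n0 = b.(0 + 0) | b.c.0 has moves —b→ n1, —b→ n2
  n1 = (0 + 0) | b.c.0 has moves —b→ n3
  n2 = b.(0 + 0) | c.0 has moves —b→ n3, —c→ n4
  n3 = (0 + 0) | c.0 has moves —c→ n5
  n4 = b.(0 + 0) | 0 has moves —b→ n5
  n5 = (0 + 0) | 0 has moves ·
Partition-refinement fixed point:
  B0 = {m0}
  B1 = {m1}
  B2 = {m3}
  B3 = {m5, n5}
  B4 = {m2}
  B5 = {m4, n4}
  B6 = {n0}
  B7 = {n1}
  B8 = {n3}
  B9 = {n2}
m0 ∈ B0, n0 ∈ B6 → different blocks

NO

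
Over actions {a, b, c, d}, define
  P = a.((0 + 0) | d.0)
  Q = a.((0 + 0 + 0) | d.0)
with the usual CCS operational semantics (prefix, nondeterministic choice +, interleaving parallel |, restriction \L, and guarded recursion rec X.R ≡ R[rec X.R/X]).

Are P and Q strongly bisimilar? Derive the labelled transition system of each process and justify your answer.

P ~ Q

Reachable graph of P (3 states):
  m0 = a.((0 + 0) | d.0) → --a--▸ m1
  m1 = (0 + 0) | d.0 → --d--▸ m2
  m2 = (0 + 0) | 0 → (no moves)
Reachable graph of Q (3 states):
  n0 = a.((0 + 0 + 0) | d.0) → --a--▸ n1
  n1 = (0 + 0 + 0) | d.0 → --d--▸ n2
  n2 = (0 + 0 + 0) | 0 → (no moves)
Bisimilarity quotient blocks:
  B0 = {m0, n0}
  B1 = {m1, n1}
  B2 = {m2, n2}
m0 ∈ B0, n0 ∈ B0 → same block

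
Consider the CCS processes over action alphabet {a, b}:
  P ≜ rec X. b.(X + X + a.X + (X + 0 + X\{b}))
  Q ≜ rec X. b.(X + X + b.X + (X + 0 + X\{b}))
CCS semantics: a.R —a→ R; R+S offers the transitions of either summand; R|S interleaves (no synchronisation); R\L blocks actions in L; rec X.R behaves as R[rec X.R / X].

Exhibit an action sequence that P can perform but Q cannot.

P's transition system — 2 states:
  u0 = rec X. b.(X + X + a.X + (X + 0 + X\{b})) ⊢ =b=> u1
  u1 = (rec X. b.(X + X + a.X + (X + 0 + X\{b}))) + (rec X. b.(X + X + a.X + (X + 0 + X\{b}))) + a.(rec X. b.(X + X + a.X + (X + 0 + X\{b}))) + ((rec X. b.(X + X + a.X + (X + 0 + X\{b}))) + 0 + (rec X. b.(X + X + a.X + (X + 0 + X\{b})))\{b}) ⊢ =a=> u0, =b=> u1
Q's transition system — 2 states:
  v0 = rec X. b.(X + X + b.X + (X + 0 + X\{b})) ⊢ =b=> v1
  v1 = (rec X. b.(X + X + b.X + (X + 0 + X\{b}))) + (rec X. b.(X + X + b.X + (X + 0 + X\{b}))) + b.(rec X. b.(X + X + b.X + (X + 0 + X\{b}))) + ((rec X. b.(X + X + b.X + (X + 0 + X\{b}))) + 0 + (rec X. b.(X + X + b.X + (X + 0 + X\{b})))\{b}) ⊢ =b=> v0, =b=> v1
Trace ⟨ba⟩ through P, begin at {u0}:
  [1] b ⇒ {u1}
  [2] a ⇒ {u0}
  P completes σ.
Trace ⟨ba⟩ through Q, begin at {v0}:
  [1] b ⇒ {v1}
  [2] a ⇒ ∅ (Q stuck)

ba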